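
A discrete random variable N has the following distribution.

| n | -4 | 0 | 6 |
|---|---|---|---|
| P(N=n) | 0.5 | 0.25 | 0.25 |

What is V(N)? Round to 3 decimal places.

16.750

E[N] = (-4)(0.5) + (0)(0.25) + (6)(0.25) = -0.5
E[N²] = (-4)²(0.5) + (0)²(0.25) + (6)²(0.25) = 17
V(N) = E[N²] − (E[N])² = 17 − (-0.5)² = 16.75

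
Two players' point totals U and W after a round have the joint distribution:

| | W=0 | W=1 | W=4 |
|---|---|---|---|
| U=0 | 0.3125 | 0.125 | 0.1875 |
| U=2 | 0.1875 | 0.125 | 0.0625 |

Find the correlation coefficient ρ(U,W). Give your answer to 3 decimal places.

E[U] = 0.75,  E[W] = 1.25
E[UW] = 0.75
Cov(U,W) = E[UW] − E[U]E[W] = 0.75 − (0.75)(1.25) = -0.1875
Var(U) = 0.9375,  Var(W) = 2.6875
ρ = -0.1875 / √(0.9375·2.6875) ≈ -0.118

-0.118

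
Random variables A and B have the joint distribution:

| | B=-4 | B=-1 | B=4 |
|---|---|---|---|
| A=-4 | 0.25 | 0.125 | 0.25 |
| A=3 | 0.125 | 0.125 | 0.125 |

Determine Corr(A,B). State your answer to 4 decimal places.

-0.0185

E[A] = -1.375,  E[B] = -0.25
E[AB] = 0.125
Cov(A,B) = E[AB] − E[A]E[B] = 0.125 − (-1.375)(-0.25) = -0.21875
var(A) = 11.484375,  var(B) = 12.1875
ρ = -0.21875 / √(11.484375·12.1875) ≈ -0.0185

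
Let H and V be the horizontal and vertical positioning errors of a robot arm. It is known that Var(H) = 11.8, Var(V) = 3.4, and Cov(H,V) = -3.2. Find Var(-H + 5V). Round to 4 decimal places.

Var(-H + 5V) = (-1)²·Var(H) + (5)²·Var(V) + 2·(-1)·(5)·Cov(H,V)
= 1·11.8 + 25·3.4 + -10·-3.2 = 128.8

128.8000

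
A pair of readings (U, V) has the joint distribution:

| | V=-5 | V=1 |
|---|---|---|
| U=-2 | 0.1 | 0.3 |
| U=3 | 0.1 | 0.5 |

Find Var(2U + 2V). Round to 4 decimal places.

E[U] = 1,  E[V] = -0.2,  E[UV] = 0.4
Var(U) = 7 − (1)² = 6;  Var(V) = 5.8 − (-0.2)² = 5.76
cov(U,V) = 0.4 − (1)(-0.2) = 0.6
Var(2U + 2V) = (2)²·6 + (2)²·5.76 + 2·(2)·(2)·0.6 = 51.84

51.8400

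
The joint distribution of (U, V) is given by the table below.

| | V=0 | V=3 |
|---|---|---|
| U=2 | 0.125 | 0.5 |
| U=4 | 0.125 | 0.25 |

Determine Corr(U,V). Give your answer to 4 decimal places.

-0.1491

E[U] = 2.75,  E[V] = 2.25
E[UV] = 6
cov(U,V) = E[UV] − E[U]E[V] = 6 − (2.75)(2.25) = -0.1875
Var(U) = 0.9375,  Var(V) = 1.6875
ρ = -0.1875 / √(0.9375·1.6875) ≈ -0.1491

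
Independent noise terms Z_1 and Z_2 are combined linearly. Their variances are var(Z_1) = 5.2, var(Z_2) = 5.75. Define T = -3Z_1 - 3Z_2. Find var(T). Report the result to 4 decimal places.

By independence, var(T) = (-3)²var(Z_1) + (-3)²var(Z_2)
= (-3)²·5.2 + (-3)²·5.75 = 98.55

98.5500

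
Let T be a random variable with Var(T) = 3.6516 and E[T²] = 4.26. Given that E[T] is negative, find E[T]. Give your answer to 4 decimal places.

-0.7800

(E[T])² = E[T²] − Var(T) = 4.26 − 3.6516 = 0.6084
E[T] = −√0.6084 = -0.78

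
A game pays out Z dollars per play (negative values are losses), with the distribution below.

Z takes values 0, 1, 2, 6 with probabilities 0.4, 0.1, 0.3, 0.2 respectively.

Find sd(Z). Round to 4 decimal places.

2.2113

E[Z] = (0)(0.4) + (1)(0.1) + (2)(0.3) + (6)(0.2) = 1.9
E[Z²] = (0)²(0.4) + (1)²(0.1) + (2)²(0.3) + (6)²(0.2) = 8.5
var(Z) = E[Z²] − (E[Z])² = 8.5 − (1.9)² = 4.89
sd(Z) = √4.89 ≈ 2.2113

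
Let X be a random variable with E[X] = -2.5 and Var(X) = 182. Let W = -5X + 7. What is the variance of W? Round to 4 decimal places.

4550.0000

Var(-5X + 7) = (-5)²·Var(X) = 25·182 = 4550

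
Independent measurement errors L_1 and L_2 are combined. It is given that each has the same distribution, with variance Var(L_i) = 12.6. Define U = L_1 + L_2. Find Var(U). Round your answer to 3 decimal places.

25.200

By independence, Var(U) = (1)²Var(L_1) + (1)²Var(L_2)
= (1)²·12.6 + (1)²·12.6 = 25.2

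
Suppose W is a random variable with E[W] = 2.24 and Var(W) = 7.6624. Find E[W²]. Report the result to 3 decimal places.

E[W²] = Var(W) + (E[W])² = 7.6624 + (2.24)² = 12.68

12.680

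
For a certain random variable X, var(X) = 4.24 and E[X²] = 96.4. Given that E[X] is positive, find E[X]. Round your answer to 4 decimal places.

(E[X])² = E[X²] − var(X) = 96.4 − 4.24 = 92.16
E[X] = √92.16 = 9.6

9.6000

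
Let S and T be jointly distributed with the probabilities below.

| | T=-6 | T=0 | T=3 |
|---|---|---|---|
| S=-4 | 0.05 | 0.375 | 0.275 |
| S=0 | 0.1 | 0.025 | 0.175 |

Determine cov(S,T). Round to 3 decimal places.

-0.840

E[S] = -2.8,  E[T] = 0.45
E[ST] = -2.1
cov(S,T) = E[ST] − E[S]E[T] = -2.1 − (-2.8)(0.45) = -0.84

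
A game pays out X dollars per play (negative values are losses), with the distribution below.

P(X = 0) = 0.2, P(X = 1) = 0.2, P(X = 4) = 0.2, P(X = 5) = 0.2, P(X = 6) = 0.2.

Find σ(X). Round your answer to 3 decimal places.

2.315

E[X] = (0)(0.2) + (1)(0.2) + (4)(0.2) + (5)(0.2) + (6)(0.2) = 3.2
E[X²] = (0)²(0.2) + (1)²(0.2) + (4)²(0.2) + (5)²(0.2) + (6)²(0.2) = 15.6
Var(X) = E[X²] − (E[X])² = 15.6 − (3.2)² = 5.36
σ(X) = √5.36 ≈ 2.315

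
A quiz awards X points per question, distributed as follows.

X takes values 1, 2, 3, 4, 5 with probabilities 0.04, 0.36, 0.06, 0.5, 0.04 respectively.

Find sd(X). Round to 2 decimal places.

E[X] = (1)(0.04) + (2)(0.36) + (3)(0.06) + (4)(0.5) + (5)(0.04) = 3.14
E[X²] = (1)²(0.04) + (2)²(0.36) + (3)²(0.06) + (4)²(0.5) + (5)²(0.04) = 11.02
V(X) = E[X²] − (E[X])² = 11.02 − (3.14)² = 1.1604
sd(X) = √1.1604 ≈ 1.08

1.08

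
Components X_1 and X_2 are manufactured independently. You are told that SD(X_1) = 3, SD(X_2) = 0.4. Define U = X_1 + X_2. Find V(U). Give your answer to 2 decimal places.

9.16

V(X_1) = 9, V(X_2) = 0.16
By independence, V(U) = (1)²V(X_1) + (1)²V(X_2)
= (1)²·9 + (1)²·0.16 = 9.16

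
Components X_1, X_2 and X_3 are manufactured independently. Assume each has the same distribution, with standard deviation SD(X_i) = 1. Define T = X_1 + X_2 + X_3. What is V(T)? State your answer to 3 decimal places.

V(X_i) = (1)² = 1
By independence, V(T) = (1)²V(X_1) + (1)²V(X_2) + (1)²V(X_3)
= (1)²·1 + (1)²·1 + (1)²·1 = 3

3.000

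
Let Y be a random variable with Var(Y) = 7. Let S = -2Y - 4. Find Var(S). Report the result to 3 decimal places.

Var(-2Y - 4) = (-2)²·Var(Y) = 4·7 = 28

28.000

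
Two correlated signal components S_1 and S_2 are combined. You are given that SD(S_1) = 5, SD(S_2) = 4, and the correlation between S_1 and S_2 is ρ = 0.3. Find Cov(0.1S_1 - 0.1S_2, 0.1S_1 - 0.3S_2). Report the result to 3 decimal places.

Var(S_1) = (5)² = 25;  Var(S_2) = (4)² = 16
Cov(S_1,S_2) = ρ·SD(S_1)·SD(S_2) = 0.3·5·4 = 6
Cov(0.1S_1 - 0.1S_2, 0.1S_1 - 0.3S_2) = (0.1)(0.1)Var(S_1) + (-0.1)(-0.3)Var(S_2) + [(0.1)(-0.3) + (-0.1)(0.1)]Cov(S_1,S_2)
= 0.01·25 + 0.03·16 + -0.04·6 = 0.49

0.490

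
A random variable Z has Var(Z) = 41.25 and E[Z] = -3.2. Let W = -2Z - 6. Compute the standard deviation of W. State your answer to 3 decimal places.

Var(-2Z - 6) = (-2)²·41.25 = 165
σ(W) = √165 ≈ 12.845

12.845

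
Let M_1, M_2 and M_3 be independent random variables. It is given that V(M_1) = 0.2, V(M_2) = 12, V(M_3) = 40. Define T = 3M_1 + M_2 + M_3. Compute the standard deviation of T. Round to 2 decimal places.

By independence, V(T) = (3)²V(M_1) + (1)²V(M_2) + (1)²V(M_3)
= (3)²·0.2 + (1)²·12 + (1)²·40 = 53.8
SD(T) = √53.8 ≈ 7.33

7.33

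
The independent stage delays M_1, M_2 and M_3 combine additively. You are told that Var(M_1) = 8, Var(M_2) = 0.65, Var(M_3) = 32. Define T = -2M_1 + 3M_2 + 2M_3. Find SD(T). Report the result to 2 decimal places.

By independence, Var(T) = (-2)²Var(M_1) + (3)²Var(M_2) + (2)²Var(M_3)
= (-2)²·8 + (3)²·0.65 + (2)²·32 = 165.85
SD(T) = √165.85 ≈ 12.88

12.88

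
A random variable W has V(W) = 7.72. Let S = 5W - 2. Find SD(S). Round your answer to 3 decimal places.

V(5W - 2) = (5)²·7.72 = 193
SD(S) = √193 ≈ 13.892

13.892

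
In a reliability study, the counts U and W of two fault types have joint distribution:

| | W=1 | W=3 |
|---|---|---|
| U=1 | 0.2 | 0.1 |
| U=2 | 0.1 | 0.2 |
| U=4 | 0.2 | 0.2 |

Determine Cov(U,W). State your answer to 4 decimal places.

E[U] = 2.5,  E[W] = 2
E[UW] = 5.1
Cov(U,W) = E[UW] − E[U]E[W] = 5.1 − (2.5)(2) = 0.1

0.1000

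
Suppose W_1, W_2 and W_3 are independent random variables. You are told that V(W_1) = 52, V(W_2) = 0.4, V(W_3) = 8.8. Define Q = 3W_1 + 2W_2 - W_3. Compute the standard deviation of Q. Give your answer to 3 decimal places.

By independence, V(Q) = (3)²V(W_1) + (2)²V(W_2) + (-1)²V(W_3)
= (3)²·52 + (2)²·0.4 + (-1)²·8.8 = 478.4
SD(Q) = √478.4 ≈ 21.872

21.872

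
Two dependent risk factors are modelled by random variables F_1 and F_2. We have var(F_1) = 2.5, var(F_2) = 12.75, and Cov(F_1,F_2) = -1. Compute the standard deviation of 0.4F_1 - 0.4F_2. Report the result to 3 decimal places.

var(0.4F_1 - 0.4F_2) = (0.4)²·var(F_1) + (-0.4)²·var(F_2) + 2·(0.4)·(-0.4)·Cov(F_1,F_2)
= 0.16·2.5 + 0.16·12.75 + -0.32·-1 = 2.76
SD(0.4F_1 - 0.4F_2) = √2.76 ≈ 1.661

1.661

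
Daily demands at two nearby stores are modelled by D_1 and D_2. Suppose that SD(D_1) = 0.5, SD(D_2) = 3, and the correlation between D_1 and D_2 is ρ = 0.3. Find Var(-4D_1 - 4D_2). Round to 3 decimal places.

162.400

Var(D_1) = (0.5)² = 0.25;  Var(D_2) = (3)² = 9
Cov(D_1,D_2) = ρ·SD(D_1)·SD(D_2) = 0.3·0.5·3 = 0.45
Var(-4D_1 - 4D_2) = (-4)²·Var(D_1) + (-4)²·Var(D_2) + 2·(-4)·(-4)·Cov(D_1,D_2)
= 16·0.25 + 16·9 + 32·0.45 = 162.4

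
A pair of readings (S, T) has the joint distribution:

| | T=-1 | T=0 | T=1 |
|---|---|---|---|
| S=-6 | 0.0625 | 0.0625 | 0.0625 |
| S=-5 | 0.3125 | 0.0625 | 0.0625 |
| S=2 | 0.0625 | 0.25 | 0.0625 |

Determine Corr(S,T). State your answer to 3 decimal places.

E[S] = -2.5625,  E[T] = -0.25
E[ST] = 1.25
Cov(S,T) = E[ST] − E[S]E[T] = 1.25 − (-2.5625)(-0.25) = 0.609375
V(S) = 12.62109375,  V(T) = 0.5625
ρ = 0.609375 / √(12.62109375·0.5625) ≈ 0.229

0.229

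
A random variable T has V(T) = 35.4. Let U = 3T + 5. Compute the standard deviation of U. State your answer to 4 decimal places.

17.8494

V(3T + 5) = (3)²·35.4 = 318.6
sd(U) = √318.6 ≈ 17.8494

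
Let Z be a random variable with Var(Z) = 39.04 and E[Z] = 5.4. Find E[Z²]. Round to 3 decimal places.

68.200

E[Z²] = Var(Z) + (E[Z])² = 39.04 + (5.4)² = 68.2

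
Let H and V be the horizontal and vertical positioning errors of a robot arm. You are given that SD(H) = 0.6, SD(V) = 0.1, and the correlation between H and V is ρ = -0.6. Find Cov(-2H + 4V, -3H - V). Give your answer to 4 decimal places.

Var(H) = (0.6)² = 0.36;  Var(V) = (0.1)² = 0.01
Cov(H,V) = ρ·SD(H)·SD(V) = -0.6·0.6·0.1 = -0.036
Cov(-2H + 4V, -3H - V) = (-2)(-3)Var(H) + (4)(-1)Var(V) + [(-2)(-1) + (4)(-3)]Cov(H,V)
= 6·0.36 + -4·0.01 + -10·-0.036 = 2.48

2.4800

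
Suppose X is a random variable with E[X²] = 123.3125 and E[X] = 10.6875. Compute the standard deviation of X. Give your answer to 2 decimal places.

3.01

var(X) = 123.3125 − (10.6875)² = 9.08984375
SD(X) = √9.08984375 ≈ 3.01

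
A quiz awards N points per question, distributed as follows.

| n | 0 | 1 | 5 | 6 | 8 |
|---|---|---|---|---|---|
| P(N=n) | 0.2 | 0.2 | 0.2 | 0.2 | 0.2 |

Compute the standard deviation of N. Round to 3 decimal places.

E[N] = (0)(0.2) + (1)(0.2) + (5)(0.2) + (6)(0.2) + (8)(0.2) = 4
E[N²] = (0)²(0.2) + (1)²(0.2) + (5)²(0.2) + (6)²(0.2) + (8)²(0.2) = 25.2
Var(N) = E[N²] − (E[N])² = 25.2 − (4)² = 9.2
σ(N) = √9.2 ≈ 3.033

3.033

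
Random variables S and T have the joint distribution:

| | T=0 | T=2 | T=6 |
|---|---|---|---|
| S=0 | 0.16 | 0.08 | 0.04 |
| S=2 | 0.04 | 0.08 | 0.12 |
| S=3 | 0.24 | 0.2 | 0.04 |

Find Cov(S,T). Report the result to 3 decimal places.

E[S] = 1.92,  E[T] = 1.92
E[ST] = 3.68
Cov(S,T) = E[ST] − E[S]E[T] = 3.68 − (1.92)(1.92) = -0.0064

-0.006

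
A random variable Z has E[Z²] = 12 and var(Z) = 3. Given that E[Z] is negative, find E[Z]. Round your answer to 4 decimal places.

(E[Z])² = E[Z²] − var(Z) = 12 − 3 = 9
E[Z] = −√9 = -3

-3.0000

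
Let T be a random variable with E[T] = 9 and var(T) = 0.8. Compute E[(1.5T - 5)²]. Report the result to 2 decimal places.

E[1.5T - 5] = 1.5·9 − 5 = 8.5
var(1.5T - 5) = (1.5)²·0.8 = 1.8
E[(1.5T - 5)²] = var((1.5T - 5)) + (E[(1.5T - 5)])² = 1.8 + (8.5)² = 74.05

74.05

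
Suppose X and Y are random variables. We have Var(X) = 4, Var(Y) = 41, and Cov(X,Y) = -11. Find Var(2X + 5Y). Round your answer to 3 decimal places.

821.000

Var(2X + 5Y) = (2)²·Var(X) + (5)²·Var(Y) + 2·(2)·(5)·Cov(X,Y)
= 4·4 + 25·41 + 20·-11 = 821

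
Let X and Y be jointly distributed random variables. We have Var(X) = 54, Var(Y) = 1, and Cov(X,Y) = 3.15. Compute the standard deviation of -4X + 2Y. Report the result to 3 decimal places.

Var(-4X + 2Y) = (-4)²·Var(X) + (2)²·Var(Y) + 2·(-4)·(2)·Cov(X,Y)
= 16·54 + 4·1 + -16·3.15 = 817.6
sd(-4X + 2Y) = √817.6 ≈ 28.594

28.594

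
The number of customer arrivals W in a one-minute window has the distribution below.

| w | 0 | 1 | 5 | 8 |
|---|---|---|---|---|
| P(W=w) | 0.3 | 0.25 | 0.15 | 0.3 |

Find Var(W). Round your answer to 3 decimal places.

11.640

E[W] = (0)(0.3) + (1)(0.25) + (5)(0.15) + (8)(0.3) = 3.4
E[W²] = (0)²(0.3) + (1)²(0.25) + (5)²(0.15) + (8)²(0.3) = 23.2
Var(W) = E[W²] − (E[W])² = 23.2 − (3.4)² = 11.64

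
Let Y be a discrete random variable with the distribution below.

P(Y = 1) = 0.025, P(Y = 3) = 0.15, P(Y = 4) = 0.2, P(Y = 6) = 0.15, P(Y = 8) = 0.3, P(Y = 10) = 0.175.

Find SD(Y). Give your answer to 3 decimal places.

E[Y] = (1)(0.025) + (3)(0.15) + (4)(0.2) + (6)(0.15) + (8)(0.3) + (10)(0.175) = 6.325
E[Y²] = (1)²(0.025) + (3)²(0.15) + (4)²(0.2) + (6)²(0.15) + (8)²(0.3) + (10)²(0.175) = 46.675
Var(Y) = E[Y²] − (E[Y])² = 46.675 − (6.325)² = 6.669375
SD(Y) = √6.669375 ≈ 2.583

2.583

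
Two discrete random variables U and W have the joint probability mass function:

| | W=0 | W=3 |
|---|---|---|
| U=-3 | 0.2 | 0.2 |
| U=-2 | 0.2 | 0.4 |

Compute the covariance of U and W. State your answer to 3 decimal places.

0.120

E[U] = -2.4,  E[W] = 1.8
E[UW] = -4.2
cov(U,W) = E[UW] − E[U]E[W] = -4.2 − (-2.4)(1.8) = 0.12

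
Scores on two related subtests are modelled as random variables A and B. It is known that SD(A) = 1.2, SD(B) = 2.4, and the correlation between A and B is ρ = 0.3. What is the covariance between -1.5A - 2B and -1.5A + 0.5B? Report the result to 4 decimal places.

var(A) = (1.2)² = 1.44;  var(B) = (2.4)² = 5.76
Cov(A,B) = ρ·SD(A)·SD(B) = 0.3·1.2·2.4 = 0.864
Cov(-1.5A - 2B, -1.5A + 0.5B) = (-1.5)(-1.5)var(A) + (-2)(0.5)var(B) + [(-1.5)(0.5) + (-2)(-1.5)]Cov(A,B)
= 2.25·1.44 + -1·5.76 + 2.25·0.864 = -0.576

-0.5760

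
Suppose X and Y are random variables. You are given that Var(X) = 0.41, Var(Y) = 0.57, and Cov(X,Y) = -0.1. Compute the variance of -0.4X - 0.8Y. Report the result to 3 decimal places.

0.366

Var(-0.4X - 0.8Y) = (-0.4)²·Var(X) + (-0.8)²·Var(Y) + 2·(-0.4)·(-0.8)·Cov(X,Y)
= 0.16·0.41 + 0.64·0.57 + 0.64·-0.1 = 0.3664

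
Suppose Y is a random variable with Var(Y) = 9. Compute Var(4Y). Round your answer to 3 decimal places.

Var(4Y) = (4)²·Var(Y) = 16·9 = 144

144.000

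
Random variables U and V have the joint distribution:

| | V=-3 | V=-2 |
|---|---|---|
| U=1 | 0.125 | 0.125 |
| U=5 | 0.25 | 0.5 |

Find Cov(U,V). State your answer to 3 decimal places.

0.125

E[U] = 4,  E[V] = -2.375
E[UV] = -9.375
Cov(U,V) = E[UV] − E[U]E[V] = -9.375 − (4)(-2.375) = 0.125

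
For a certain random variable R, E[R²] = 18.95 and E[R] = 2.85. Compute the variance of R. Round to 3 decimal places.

10.828

V(R) = 18.95 − (2.85)² = 10.8275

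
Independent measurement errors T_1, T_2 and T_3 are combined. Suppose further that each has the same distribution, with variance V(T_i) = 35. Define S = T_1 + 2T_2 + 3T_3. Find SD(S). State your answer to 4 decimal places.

By independence, V(S) = (1)²V(T_1) + (2)²V(T_2) + (3)²V(T_3)
= (1)²·35 + (2)²·35 + (3)²·35 = 490
SD(S) = √490 ≈ 22.1359

22.1359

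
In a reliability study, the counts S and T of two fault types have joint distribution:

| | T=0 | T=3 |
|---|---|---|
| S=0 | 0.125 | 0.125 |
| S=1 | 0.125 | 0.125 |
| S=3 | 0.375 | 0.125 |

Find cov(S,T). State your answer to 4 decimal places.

E[S] = 1.75,  E[T] = 1.125
E[ST] = 1.5
cov(S,T) = E[ST] − E[S]E[T] = 1.5 − (1.75)(1.125) = -0.46875

-0.4688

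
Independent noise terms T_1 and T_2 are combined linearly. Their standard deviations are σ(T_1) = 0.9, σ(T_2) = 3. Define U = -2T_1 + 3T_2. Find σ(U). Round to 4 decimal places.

Var(T_1) = 0.81, Var(T_2) = 9
By independence, Var(U) = (-2)²Var(T_1) + (3)²Var(T_2)
= (-2)²·0.81 + (3)²·9 = 84.24
σ(U) = √84.24 ≈ 9.1782

9.1782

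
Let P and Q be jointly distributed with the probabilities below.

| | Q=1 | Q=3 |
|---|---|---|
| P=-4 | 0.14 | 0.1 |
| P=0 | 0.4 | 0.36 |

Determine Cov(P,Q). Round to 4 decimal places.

0.0832

E[P] = -0.96,  E[Q] = 1.92
E[PQ] = -1.76
Cov(P,Q) = E[PQ] − E[P]E[Q] = -1.76 − (-0.96)(1.92) = 0.0832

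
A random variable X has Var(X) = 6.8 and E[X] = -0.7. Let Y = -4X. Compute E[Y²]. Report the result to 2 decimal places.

116.64

E[-4X] = -4·-0.7 = 2.8
Var(-4X) = (-4)²·6.8 = 108.8
E[Y²] = Var(Y) + (E[Y])² = 108.8 + (2.8)² = 116.64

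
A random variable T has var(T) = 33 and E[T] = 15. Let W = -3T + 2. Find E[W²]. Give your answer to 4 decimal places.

E[-3T + 2] = -3·15 + 2 = -43
var(-3T + 2) = (-3)²·33 = 297
E[W²] = var(W) + (E[W])² = 297 + (-43)² = 2146

2146.0000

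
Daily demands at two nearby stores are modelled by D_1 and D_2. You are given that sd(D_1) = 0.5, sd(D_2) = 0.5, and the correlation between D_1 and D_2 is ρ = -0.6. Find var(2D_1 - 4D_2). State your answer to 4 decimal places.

7.4000

var(D_1) = (0.5)² = 0.25;  var(D_2) = (0.5)² = 0.25
Cov(D_1,D_2) = ρ·sd(D_1)·sd(D_2) = -0.6·0.5·0.5 = -0.15
var(2D_1 - 4D_2) = (2)²·var(D_1) + (-4)²·var(D_2) + 2·(2)·(-4)·Cov(D_1,D_2)
= 4·0.25 + 16·0.25 + -16·-0.15 = 7.4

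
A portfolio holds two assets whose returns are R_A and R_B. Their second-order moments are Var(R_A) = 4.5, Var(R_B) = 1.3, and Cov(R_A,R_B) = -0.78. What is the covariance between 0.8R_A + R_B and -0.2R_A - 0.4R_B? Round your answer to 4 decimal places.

Cov(0.8R_A + R_B, -0.2R_A - 0.4R_B) = (0.8)(-0.2)Var(R_A) + (1)(-0.4)Var(R_B) + [(0.8)(-0.4) + (1)(-0.2)]Cov(R_A,R_B)
= -0.16·4.5 + -0.4·1.3 + -0.52·-0.78 = -0.8344

-0.8344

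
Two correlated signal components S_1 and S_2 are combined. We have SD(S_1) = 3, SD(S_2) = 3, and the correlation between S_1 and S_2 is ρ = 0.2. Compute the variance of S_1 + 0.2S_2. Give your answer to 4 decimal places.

10.0800

Var(S_1) = (3)² = 9;  Var(S_2) = (3)² = 9
Cov(S_1,S_2) = ρ·SD(S_1)·SD(S_2) = 0.2·3·3 = 1.8
Var(S_1 + 0.2S_2) = (1)²·Var(S_1) + (0.2)²·Var(S_2) + 2·(1)·(0.2)·Cov(S_1,S_2)
= 1·9 + 0.04·9 + 0.4·1.8 = 10.08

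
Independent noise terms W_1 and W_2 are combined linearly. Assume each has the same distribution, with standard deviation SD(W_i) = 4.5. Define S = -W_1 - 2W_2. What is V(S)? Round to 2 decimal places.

101.25

V(W_i) = (4.5)² = 20.25
By independence, V(S) = (-1)²V(W_1) + (-2)²V(W_2)
= (-1)²·20.25 + (-2)²·20.25 = 101.25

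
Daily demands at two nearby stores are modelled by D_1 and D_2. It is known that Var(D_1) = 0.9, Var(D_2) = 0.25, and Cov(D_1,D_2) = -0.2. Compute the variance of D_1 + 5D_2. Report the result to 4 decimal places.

5.1500

Var(D_1 + 5D_2) = (1)²·Var(D_1) + (5)²·Var(D_2) + 2·(1)·(5)·Cov(D_1,D_2)
= 1·0.9 + 25·0.25 + 10·-0.2 = 5.15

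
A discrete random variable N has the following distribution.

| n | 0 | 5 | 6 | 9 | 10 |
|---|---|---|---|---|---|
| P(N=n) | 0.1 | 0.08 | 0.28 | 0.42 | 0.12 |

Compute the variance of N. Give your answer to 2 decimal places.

8.26

E[N] = (0)(0.1) + (5)(0.08) + (6)(0.28) + (9)(0.42) + (10)(0.12) = 7.06
E[N²] = (0)²(0.1) + (5)²(0.08) + (6)²(0.28) + (9)²(0.42) + (10)²(0.12) = 58.1
Var(N) = E[N²] − (E[N])² = 58.1 − (7.06)² = 8.2564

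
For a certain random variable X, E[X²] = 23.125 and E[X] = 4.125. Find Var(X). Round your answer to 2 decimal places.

6.11

Var(X) = 23.125 − (4.125)² = 6.109375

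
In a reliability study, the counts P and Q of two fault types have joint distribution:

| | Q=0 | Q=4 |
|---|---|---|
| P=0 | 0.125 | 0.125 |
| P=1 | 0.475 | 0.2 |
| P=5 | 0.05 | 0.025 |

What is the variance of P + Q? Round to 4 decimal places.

4.7475

E[P] = 1.05,  E[Q] = 1.4,  E[PQ] = 1.3
Var(P) = 2.55 − (1.05)² = 1.4475;  Var(Q) = 5.6 − (1.4)² = 3.64
cov(P,Q) = 1.3 − (1.05)(1.4) = -0.17
Var(P + Q) = (1)²·1.4475 + (1)²·3.64 + 2·(1)·(1)·-0.17 = 4.7475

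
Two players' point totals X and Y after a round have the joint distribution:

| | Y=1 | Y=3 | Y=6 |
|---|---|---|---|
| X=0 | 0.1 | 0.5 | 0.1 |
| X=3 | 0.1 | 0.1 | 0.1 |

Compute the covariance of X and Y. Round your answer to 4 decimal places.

0.1200

E[X] = 0.9,  E[Y] = 3.2
E[XY] = 3
Cov(X,Y) = E[XY] − E[X]E[Y] = 3 − (0.9)(3.2) = 0.12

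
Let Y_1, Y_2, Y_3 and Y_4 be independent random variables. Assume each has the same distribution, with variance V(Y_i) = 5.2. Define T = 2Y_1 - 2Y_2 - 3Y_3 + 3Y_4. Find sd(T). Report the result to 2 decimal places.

11.63

By independence, V(T) = (2)²V(Y_1) + (-2)²V(Y_2) + (-3)²V(Y_3) + (3)²V(Y_4)
= (2)²·5.2 + (-2)²·5.2 + (-3)²·5.2 + (3)²·5.2 = 135.2
sd(T) = √135.2 ≈ 11.63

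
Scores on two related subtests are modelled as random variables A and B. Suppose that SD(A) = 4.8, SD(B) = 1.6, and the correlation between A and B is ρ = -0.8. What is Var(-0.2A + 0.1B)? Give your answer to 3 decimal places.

1.193

Var(A) = (4.8)² = 23.04;  Var(B) = (1.6)² = 2.56
cov(A,B) = ρ·SD(A)·SD(B) = -0.8·4.8·1.6 = -6.144
Var(-0.2A + 0.1B) = (-0.2)²·Var(A) + (0.1)²·Var(B) + 2·(-0.2)·(0.1)·cov(A,B)
= 0.04·23.04 + 0.01·2.56 + -0.04·-6.144 = 1.19296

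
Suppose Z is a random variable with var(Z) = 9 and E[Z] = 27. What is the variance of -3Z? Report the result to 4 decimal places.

var(-3Z) = (-3)²·var(Z) = 9·9 = 81

81.0000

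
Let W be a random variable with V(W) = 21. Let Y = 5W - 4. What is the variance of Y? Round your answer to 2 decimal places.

V(5W - 4) = (5)²·V(W) = 25·21 = 525

525.00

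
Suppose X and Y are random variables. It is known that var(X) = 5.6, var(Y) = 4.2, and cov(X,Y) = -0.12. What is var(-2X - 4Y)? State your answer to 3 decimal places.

var(-2X - 4Y) = (-2)²·var(X) + (-4)²·var(Y) + 2·(-2)·(-4)·cov(X,Y)
= 4·5.6 + 16·4.2 + 16·-0.12 = 87.68

87.680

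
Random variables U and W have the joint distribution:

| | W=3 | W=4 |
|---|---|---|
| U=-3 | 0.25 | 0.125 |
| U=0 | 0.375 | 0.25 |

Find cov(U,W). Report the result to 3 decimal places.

0.047

E[U] = -1.125,  E[W] = 3.375
E[UW] = -3.75
cov(U,W) = E[UW] − E[U]E[W] = -3.75 − (-1.125)(3.375) = 0.046875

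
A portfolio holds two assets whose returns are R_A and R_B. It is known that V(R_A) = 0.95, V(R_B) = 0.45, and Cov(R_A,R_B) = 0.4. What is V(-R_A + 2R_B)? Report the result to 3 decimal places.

V(-R_A + 2R_B) = (-1)²·V(R_A) + (2)²·V(R_B) + 2·(-1)·(2)·Cov(R_A,R_B)
= 1·0.95 + 4·0.45 + -4·0.4 = 1.15

1.150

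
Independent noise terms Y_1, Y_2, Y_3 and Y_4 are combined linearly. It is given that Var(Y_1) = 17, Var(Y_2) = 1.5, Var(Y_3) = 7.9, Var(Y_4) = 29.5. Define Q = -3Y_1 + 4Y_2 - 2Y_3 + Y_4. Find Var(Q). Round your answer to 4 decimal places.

238.1000

By independence, Var(Q) = (-3)²Var(Y_1) + (4)²Var(Y_2) + (-2)²Var(Y_3) + (1)²Var(Y_4)
= (-3)²·17 + (4)²·1.5 + (-2)²·7.9 + (1)²·29.5 = 238.1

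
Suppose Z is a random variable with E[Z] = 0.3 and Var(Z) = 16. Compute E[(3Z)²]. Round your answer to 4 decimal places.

E[3Z] = 3·0.3 = 0.9
Var(3Z) = (3)²·16 = 144
E[(3Z)²] = Var((3Z)) + (E[(3Z)])² = 144 + (0.9)² = 144.81

144.8100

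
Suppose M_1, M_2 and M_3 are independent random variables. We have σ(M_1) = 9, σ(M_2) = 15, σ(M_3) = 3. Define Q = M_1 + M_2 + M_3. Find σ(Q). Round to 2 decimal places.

17.75

Var(M_1) = 81, Var(M_2) = 225, Var(M_3) = 9
By independence, Var(Q) = (1)²Var(M_1) + (1)²Var(M_2) + (1)²Var(M_3)
= (1)²·81 + (1)²·225 + (1)²·9 = 315
σ(Q) = √315 ≈ 17.75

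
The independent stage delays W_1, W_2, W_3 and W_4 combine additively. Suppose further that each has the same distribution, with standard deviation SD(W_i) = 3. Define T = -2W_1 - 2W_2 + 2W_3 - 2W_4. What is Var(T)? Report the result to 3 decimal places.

144.000

Var(W_i) = (3)² = 9
By independence, Var(T) = (-2)²Var(W_1) + (-2)²Var(W_2) + (2)²Var(W_3) + (-2)²Var(W_4)
= (-2)²·9 + (-2)²·9 + (2)²·9 + (-2)²·9 = 144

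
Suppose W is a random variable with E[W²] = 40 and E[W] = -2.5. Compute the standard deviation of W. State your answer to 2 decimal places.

5.81

Var(W) = 40 − (-2.5)² = 33.75
σ(W) = √33.75 ≈ 5.81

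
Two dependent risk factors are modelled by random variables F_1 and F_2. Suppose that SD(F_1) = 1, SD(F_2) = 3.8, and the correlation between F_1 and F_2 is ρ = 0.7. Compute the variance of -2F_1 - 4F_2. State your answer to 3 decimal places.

Var(F_1) = (1)² = 1;  Var(F_2) = (3.8)² = 14.44
Cov(F_1,F_2) = ρ·SD(F_1)·SD(F_2) = 0.7·1·3.8 = 2.66
Var(-2F_1 - 4F_2) = (-2)²·Var(F_1) + (-4)²·Var(F_2) + 2·(-2)·(-4)·Cov(F_1,F_2)
= 4·1 + 16·14.44 + 16·2.66 = 277.6

277.600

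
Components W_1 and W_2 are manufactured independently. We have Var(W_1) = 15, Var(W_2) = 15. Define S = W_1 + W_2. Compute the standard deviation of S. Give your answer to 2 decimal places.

5.48

By independence, Var(S) = (1)²Var(W_1) + (1)²Var(W_2)
= (1)²·15 + (1)²·15 = 30
σ(S) = √30 ≈ 5.48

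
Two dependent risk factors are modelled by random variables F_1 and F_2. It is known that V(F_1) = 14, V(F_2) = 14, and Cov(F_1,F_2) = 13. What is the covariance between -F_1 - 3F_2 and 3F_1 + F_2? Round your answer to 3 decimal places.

-214.000

Cov(-F_1 - 3F_2, 3F_1 + F_2) = (-1)(3)V(F_1) + (-3)(1)V(F_2) + [(-1)(1) + (-3)(3)]Cov(F_1,F_2)
= -3·14 + -3·14 + -10·13 = -214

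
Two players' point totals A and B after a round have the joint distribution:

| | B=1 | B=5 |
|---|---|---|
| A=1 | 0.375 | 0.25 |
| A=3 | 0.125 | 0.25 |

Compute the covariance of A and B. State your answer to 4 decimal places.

0.5000

E[A] = 1.75,  E[B] = 3
E[AB] = 5.75
Cov(A,B) = E[AB] − E[A]E[B] = 5.75 − (1.75)(3) = 0.5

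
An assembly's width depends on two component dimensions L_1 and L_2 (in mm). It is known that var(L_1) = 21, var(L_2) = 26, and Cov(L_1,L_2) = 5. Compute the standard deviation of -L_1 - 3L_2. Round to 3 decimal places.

16.882

var(-L_1 - 3L_2) = (-1)²·var(L_1) + (-3)²·var(L_2) + 2·(-1)·(-3)·Cov(L_1,L_2)
= 1·21 + 9·26 + 6·5 = 285
σ(-L_1 - 3L_2) = √285 ≈ 16.882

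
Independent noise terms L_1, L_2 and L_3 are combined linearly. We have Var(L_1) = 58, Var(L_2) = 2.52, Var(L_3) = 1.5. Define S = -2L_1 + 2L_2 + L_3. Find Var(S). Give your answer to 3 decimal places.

By independence, Var(S) = (-2)²Var(L_1) + (2)²Var(L_2) + (1)²Var(L_3)
= (-2)²·58 + (2)²·2.52 + (1)²·1.5 = 243.58

243.580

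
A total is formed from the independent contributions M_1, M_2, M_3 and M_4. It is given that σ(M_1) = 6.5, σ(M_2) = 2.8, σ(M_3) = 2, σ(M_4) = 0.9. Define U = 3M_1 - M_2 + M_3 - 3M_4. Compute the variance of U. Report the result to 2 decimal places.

V(M_1) = 42.25, V(M_2) = 7.84, V(M_3) = 4, V(M_4) = 0.81
By independence, V(U) = (3)²V(M_1) + (-1)²V(M_2) + (1)²V(M_3) + (-3)²V(M_4)
= (3)²·42.25 + (-1)²·7.84 + (1)²·4 + (-3)²·0.81 = 399.38

399.38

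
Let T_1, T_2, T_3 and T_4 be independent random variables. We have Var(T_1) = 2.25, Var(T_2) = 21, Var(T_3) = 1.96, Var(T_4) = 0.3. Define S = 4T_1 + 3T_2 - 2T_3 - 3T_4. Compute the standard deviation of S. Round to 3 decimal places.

By independence, Var(S) = (4)²Var(T_1) + (3)²Var(T_2) + (-2)²Var(T_3) + (-3)²Var(T_4)
= (4)²·2.25 + (3)²·21 + (-2)²·1.96 + (-3)²·0.3 = 235.54
σ(S) = √235.54 ≈ 15.347

15.347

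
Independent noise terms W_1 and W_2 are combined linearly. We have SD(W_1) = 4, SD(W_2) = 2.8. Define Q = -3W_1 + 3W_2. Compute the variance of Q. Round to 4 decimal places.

214.5600

V(W_1) = 16, V(W_2) = 7.84
By independence, V(Q) = (-3)²V(W_1) + (3)²V(W_2)
= (-3)²·16 + (3)²·7.84 = 214.56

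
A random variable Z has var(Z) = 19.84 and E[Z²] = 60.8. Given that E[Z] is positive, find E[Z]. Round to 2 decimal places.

(E[Z])² = E[Z²] − var(Z) = 60.8 − 19.84 = 40.96
E[Z] = √40.96 = 6.4

6.40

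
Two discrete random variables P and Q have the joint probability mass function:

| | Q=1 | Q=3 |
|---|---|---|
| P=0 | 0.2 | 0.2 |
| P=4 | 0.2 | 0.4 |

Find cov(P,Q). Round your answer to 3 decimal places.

0.320

E[P] = 2.4,  E[Q] = 2.2
E[PQ] = 5.6
cov(P,Q) = E[PQ] − E[P]E[Q] = 5.6 − (2.4)(2.2) = 0.32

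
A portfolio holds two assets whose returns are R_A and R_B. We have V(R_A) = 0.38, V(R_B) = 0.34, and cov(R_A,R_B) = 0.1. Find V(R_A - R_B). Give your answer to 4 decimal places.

V(R_A - R_B) = (1)²·V(R_A) + (-1)²·V(R_B) + 2·(1)·(-1)·cov(R_A,R_B)
= 1·0.38 + 1·0.34 + -2·0.1 = 0.52

0.5200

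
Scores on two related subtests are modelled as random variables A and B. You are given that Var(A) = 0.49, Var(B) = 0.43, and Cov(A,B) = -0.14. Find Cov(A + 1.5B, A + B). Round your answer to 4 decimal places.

0.7850

Cov(A + 1.5B, A + B) = (1)(1)Var(A) + (1.5)(1)Var(B) + [(1)(1) + (1.5)(1)]Cov(A,B)
= 1·0.49 + 1.5·0.43 + 2.5·-0.14 = 0.785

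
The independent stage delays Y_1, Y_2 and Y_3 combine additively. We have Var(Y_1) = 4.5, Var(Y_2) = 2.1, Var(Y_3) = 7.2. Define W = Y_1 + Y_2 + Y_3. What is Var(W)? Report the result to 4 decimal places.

13.8000

By independence, Var(W) = (1)²Var(Y_1) + (1)²Var(Y_2) + (1)²Var(Y_3)
= (1)²·4.5 + (1)²·2.1 + (1)²·7.2 = 13.8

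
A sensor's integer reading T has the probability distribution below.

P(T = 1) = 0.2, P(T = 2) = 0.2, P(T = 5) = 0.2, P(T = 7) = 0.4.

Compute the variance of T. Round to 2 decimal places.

E[T] = (1)(0.2) + (2)(0.2) + (5)(0.2) + (7)(0.4) = 4.4
E[T²] = (1)²(0.2) + (2)²(0.2) + (5)²(0.2) + (7)²(0.4) = 25.6
V(T) = E[T²] − (E[T])² = 25.6 − (4.4)² = 6.24

6.24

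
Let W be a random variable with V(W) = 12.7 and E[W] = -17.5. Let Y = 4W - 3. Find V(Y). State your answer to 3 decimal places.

V(4W - 3) = (4)²·V(W) = 16·12.7 = 203.2

203.200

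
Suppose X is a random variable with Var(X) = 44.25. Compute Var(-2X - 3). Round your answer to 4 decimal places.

Var(-2X - 3) = (-2)²·Var(X) = 4·44.25 = 177

177.0000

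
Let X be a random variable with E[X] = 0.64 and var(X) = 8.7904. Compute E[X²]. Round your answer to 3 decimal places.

E[X²] = var(X) + (E[X])² = 8.7904 + (0.64)² = 9.2

9.200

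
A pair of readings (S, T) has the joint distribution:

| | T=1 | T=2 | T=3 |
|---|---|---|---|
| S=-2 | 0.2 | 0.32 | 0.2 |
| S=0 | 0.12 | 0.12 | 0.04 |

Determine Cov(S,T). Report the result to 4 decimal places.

-0.1152

E[S] = -1.44,  E[T] = 1.92
E[ST] = -2.88
Cov(S,T) = E[ST] − E[S]E[T] = -2.88 − (-1.44)(1.92) = -0.1152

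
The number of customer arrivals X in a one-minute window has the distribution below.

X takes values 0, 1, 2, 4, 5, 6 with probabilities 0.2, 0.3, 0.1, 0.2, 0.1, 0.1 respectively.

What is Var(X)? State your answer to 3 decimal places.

4.240

E[X] = (0)(0.2) + (1)(0.3) + (2)(0.1) + (4)(0.2) + (5)(0.1) + (6)(0.1) = 2.4
E[X²] = (0)²(0.2) + (1)²(0.3) + (2)²(0.1) + (4)²(0.2) + (5)²(0.1) + (6)²(0.1) = 10
Var(X) = E[X²] − (E[X])² = 10 − (2.4)² = 4.24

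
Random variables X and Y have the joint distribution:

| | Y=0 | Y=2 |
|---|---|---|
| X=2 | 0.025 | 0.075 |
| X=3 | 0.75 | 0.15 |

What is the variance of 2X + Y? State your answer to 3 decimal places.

E[X] = 2.9,  E[Y] = 0.45,  E[XY] = 1.2
V(X) = 8.5 − (2.9)² = 0.09;  V(Y) = 0.9 − (0.45)² = 0.6975
Cov(X,Y) = 1.2 − (2.9)(0.45) = -0.105
V(2X + Y) = (2)²·0.09 + (1)²·0.6975 + 2·(2)·(1)·-0.105 = 0.6375

0.638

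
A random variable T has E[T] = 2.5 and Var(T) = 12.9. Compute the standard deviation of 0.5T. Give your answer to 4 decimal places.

Var(0.5T) = (0.5)²·12.9 = 3.225
sd(0.5T) = √3.225 ≈ 1.7958

1.7958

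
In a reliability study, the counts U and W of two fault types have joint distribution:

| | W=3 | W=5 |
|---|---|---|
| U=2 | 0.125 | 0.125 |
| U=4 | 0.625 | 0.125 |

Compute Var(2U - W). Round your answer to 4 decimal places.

E[U] = 3.5,  E[W] = 3.5,  E[UW] = 12
Var(U) = 13 − (3.5)² = 0.75;  Var(W) = 13 − (3.5)² = 0.75
Cov(U,W) = 12 − (3.5)(3.5) = -0.25
Var(2U - W) = (2)²·0.75 + (-1)²·0.75 + 2·(2)·(-1)·-0.25 = 4.75

4.7500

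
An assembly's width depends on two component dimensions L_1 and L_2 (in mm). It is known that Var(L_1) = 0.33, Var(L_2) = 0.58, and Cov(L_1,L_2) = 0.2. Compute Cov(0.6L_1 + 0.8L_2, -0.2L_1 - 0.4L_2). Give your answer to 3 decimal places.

Cov(0.6L_1 + 0.8L_2, -0.2L_1 - 0.4L_2) = (0.6)(-0.2)Var(L_1) + (0.8)(-0.4)Var(L_2) + [(0.6)(-0.4) + (0.8)(-0.2)]Cov(L_1,L_2)
= -0.12·0.33 + -0.32·0.58 + -0.4·0.2 = -0.3052

-0.305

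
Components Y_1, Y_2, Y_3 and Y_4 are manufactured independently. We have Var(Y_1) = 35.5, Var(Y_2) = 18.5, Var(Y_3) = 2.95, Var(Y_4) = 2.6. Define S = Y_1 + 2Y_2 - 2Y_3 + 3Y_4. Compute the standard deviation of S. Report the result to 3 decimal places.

By independence, Var(S) = (1)²Var(Y_1) + (2)²Var(Y_2) + (-2)²Var(Y_3) + (3)²Var(Y_4)
= (1)²·35.5 + (2)²·18.5 + (-2)²·2.95 + (3)²·2.6 = 144.7
SD(S) = √144.7 ≈ 12.029

12.029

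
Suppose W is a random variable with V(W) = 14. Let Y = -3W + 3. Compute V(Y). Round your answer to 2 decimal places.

V(-3W + 3) = (-3)²·V(W) = 9·14 = 126

126.00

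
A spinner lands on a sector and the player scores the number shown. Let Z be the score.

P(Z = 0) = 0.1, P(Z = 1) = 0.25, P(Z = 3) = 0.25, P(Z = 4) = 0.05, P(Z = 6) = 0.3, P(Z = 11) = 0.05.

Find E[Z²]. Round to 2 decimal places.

E[Z²] = (0)²(0.1) + (1)²(0.25) + (3)²(0.25) + (4)²(0.05) + (6)²(0.3) + (11)²(0.05) = 20.15

20.15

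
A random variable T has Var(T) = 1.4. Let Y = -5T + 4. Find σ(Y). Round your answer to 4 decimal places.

5.9161

Var(-5T + 4) = (-5)²·1.4 = 35
σ(Y) = √35 ≈ 5.9161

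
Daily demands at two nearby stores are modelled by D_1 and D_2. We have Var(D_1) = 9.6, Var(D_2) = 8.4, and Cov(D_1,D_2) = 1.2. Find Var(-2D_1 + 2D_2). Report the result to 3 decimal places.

Var(-2D_1 + 2D_2) = (-2)²·Var(D_1) + (2)²·Var(D_2) + 2·(-2)·(2)·Cov(D_1,D_2)
= 4·9.6 + 4·8.4 + -8·1.2 = 62.4

62.400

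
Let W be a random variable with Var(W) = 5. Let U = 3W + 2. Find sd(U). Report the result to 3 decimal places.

6.708

Var(3W + 2) = (3)²·5 = 45
sd(U) = √45 ≈ 6.708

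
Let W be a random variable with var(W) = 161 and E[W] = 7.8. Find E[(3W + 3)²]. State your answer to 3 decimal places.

E[3W + 3] = 3·7.8 + 3 = 26.4
var(3W + 3) = (3)²·161 = 1449
E[(3W + 3)²] = var((3W + 3)) + (E[(3W + 3)])² = 1449 + (26.4)² = 2145.96

2145.960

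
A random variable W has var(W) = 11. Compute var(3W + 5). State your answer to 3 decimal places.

var(3W + 5) = (3)²·var(W) = 9·11 = 99

99.000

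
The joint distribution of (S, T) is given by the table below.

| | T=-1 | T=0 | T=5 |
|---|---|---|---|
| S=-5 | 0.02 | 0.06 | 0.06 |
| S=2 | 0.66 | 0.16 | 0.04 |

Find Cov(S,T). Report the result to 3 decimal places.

-2.136

E[S] = 1.02,  E[T] = -0.18
E[ST] = -2.32
Cov(S,T) = E[ST] − E[S]E[T] = -2.32 − (1.02)(-0.18) = -2.1364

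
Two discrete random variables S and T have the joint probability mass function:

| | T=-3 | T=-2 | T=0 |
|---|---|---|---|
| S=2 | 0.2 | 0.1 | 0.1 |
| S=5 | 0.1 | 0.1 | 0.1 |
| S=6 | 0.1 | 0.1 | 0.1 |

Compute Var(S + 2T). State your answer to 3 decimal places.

10.450

E[S] = 4.1,  E[T] = -1.8,  E[ST] = -7.1
Var(S) = 19.9 − (4.1)² = 3.09;  Var(T) = 4.8 − (-1.8)² = 1.56
cov(S,T) = -7.1 − (4.1)(-1.8) = 0.28
Var(S + 2T) = (1)²·3.09 + (2)²·1.56 + 2·(1)·(2)·0.28 = 10.45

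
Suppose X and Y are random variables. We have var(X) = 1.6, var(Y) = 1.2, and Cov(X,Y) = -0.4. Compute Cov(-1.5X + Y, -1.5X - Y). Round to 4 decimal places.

2.4000

Cov(-1.5X + Y, -1.5X - Y) = (-1.5)(-1.5)var(X) + (1)(-1)var(Y) + [(-1.5)(-1) + (1)(-1.5)]Cov(X,Y)
= 2.25·1.6 + -1·1.2 + 0·-0.4 = 2.4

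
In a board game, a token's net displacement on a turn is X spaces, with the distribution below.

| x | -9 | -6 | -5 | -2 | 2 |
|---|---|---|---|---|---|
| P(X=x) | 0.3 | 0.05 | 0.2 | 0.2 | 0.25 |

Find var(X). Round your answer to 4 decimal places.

17.6900

E[X] = (-9)(0.3) + (-6)(0.05) + (-5)(0.2) + (-2)(0.2) + (2)(0.25) = -3.9
E[X²] = (-9)²(0.3) + (-6)²(0.05) + (-5)²(0.2) + (-2)²(0.2) + (2)²(0.25) = 32.9
var(X) = E[X²] − (E[X])² = 32.9 − (-3.9)² = 17.69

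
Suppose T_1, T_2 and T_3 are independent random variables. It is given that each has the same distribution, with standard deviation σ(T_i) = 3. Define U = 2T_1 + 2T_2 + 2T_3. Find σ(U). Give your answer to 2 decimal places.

10.39

var(T_i) = (3)² = 9
By independence, var(U) = (2)²var(T_1) + (2)²var(T_2) + (2)²var(T_3)
= (2)²·9 + (2)²·9 + (2)²·9 = 108
σ(U) = √108 ≈ 10.39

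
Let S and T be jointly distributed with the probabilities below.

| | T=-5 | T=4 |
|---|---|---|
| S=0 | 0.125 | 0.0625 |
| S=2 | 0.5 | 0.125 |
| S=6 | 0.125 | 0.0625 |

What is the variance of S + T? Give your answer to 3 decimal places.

19.359

E[S] = 2.375,  E[T] = -2.75,  E[ST] = -6.25
V(S) = 9.25 − (2.375)² = 3.609375;  V(T) = 22.75 − (-2.75)² = 15.1875
cov(S,T) = -6.25 − (2.375)(-2.75) = 0.28125
V(S + T) = (1)²·3.609375 + (1)²·15.1875 + 2·(1)·(1)·0.28125 = 19.359375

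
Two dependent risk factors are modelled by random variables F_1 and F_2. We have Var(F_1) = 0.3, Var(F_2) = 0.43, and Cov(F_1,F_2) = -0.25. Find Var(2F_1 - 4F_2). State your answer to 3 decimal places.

Var(2F_1 - 4F_2) = (2)²·Var(F_1) + (-4)²·Var(F_2) + 2·(2)·(-4)·Cov(F_1,F_2)
= 4·0.3 + 16·0.43 + -16·-0.25 = 12.08

12.080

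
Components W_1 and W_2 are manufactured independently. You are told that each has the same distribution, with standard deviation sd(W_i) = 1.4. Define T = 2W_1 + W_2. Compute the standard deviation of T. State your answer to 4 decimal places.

V(W_i) = (1.4)² = 1.96
By independence, V(T) = (2)²V(W_1) + (1)²V(W_2)
= (2)²·1.96 + (1)²·1.96 = 9.8
sd(T) = √9.8 ≈ 3.1305

3.1305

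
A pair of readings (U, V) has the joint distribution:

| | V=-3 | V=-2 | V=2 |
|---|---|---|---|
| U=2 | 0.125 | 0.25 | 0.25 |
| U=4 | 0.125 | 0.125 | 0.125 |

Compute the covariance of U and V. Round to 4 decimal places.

E[U] = 2.75,  E[V] = -0.75
E[UV] = -2.25
Cov(U,V) = E[UV] − E[U]E[V] = -2.25 − (2.75)(-0.75) = -0.1875

-0.1875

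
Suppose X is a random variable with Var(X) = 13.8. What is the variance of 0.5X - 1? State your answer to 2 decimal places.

3.45

Var(0.5X - 1) = (0.5)²·Var(X) = 0.25·13.8 = 3.45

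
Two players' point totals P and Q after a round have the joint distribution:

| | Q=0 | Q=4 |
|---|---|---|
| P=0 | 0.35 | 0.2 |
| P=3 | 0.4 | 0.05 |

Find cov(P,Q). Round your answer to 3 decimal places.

E[P] = 1.35,  E[Q] = 1
E[PQ] = 0.6
cov(P,Q) = E[PQ] − E[P]E[Q] = 0.6 − (1.35)(1) = -0.75

-0.750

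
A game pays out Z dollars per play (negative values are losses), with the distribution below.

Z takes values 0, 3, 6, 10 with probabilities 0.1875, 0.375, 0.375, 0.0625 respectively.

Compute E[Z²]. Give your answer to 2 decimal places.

E[Z²] = (0)²(0.1875) + (3)²(0.375) + (6)²(0.375) + (10)²(0.0625) = 23.125

23.13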